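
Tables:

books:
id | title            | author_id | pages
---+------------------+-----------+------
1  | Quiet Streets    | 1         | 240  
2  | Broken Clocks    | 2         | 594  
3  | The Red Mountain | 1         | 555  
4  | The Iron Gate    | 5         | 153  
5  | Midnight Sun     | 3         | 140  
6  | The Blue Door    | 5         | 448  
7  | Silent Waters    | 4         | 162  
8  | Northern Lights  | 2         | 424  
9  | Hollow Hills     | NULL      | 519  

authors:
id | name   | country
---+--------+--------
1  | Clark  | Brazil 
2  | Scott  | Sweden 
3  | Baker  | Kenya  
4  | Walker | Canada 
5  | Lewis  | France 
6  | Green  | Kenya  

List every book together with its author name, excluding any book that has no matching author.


INNER JOIN keeps only books rows whose author_id matches an id in authors. Walk through each book:
  - book 1 (Quiet Streets): author_id=1 -> matches Clark
  - book 2 (Broken Clocks): author_id=2 -> matches Scott
  - book 3 (The Red Mountain): author_id=1 -> matches Clark
  - book 4 (The Iron Gate): author_id=5 -> matches Lewis
  - book 5 (Midnight Sun): author_id=3 -> matches Baker
  - book 6 (The Blue Door): author_id=5 -> matches Lewis
  - book 7 (Silent Waters): author_id=4 -> matches Walker
  - book 8 (Northern Lights): author_id=2 -> matches Scott
  - book 9 (Hollow Hills): author_id=NULL, no match -> dropped
So 1 of 9 rows is dropped.

SQL:
SELECT a.title, b.name AS author
FROM books a
INNER JOIN authors b ON a.author_id = b.id

Result:
title            | author
-----------------+-------
Quiet Streets    | Clark 
Broken Clocks    | Scott 
The Red Mountain | Clark 
The Iron Gate    | Lewis 
Midnight Sun     | Baker 
The Blue Door    | Lewis 
Silent Waters    | Walker
Northern Lights  | Scott 


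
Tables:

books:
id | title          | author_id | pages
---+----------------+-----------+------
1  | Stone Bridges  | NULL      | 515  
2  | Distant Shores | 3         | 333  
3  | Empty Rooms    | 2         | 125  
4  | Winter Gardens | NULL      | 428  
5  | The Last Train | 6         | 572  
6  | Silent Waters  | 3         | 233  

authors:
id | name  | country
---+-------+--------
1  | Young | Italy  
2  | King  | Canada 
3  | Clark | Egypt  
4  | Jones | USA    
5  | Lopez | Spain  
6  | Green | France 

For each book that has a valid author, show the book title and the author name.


INNER JOIN keeps only books rows whose author_id matches an id in authors. Walk through each book:
  - book 1 (Stone Bridges): author_id=NULL, no match -> dropped
  - book 2 (Distant Shores): author_id=3 -> matches Clark
  - book 3 (Empty Rooms): author_id=2 -> matches King
  - book 4 (Winter Gardens): author_id=NULL, no match -> dropped
  - book 5 (The Last Train): author_id=6 -> matches Green
  - book 6 (Silent Waters): author_id=3 -> matches Clark
So 2 of 6 rows are dropped.

SQL:
SELECT a.title, b.name AS author
FROM books a
INNER JOIN authors b ON a.author_id = b.id

Result:
title          | author
---------------+-------
Distant Shores | Clark 
Empty Rooms    | King  
The Last Train | Green 
Silent Waters  | Clark 


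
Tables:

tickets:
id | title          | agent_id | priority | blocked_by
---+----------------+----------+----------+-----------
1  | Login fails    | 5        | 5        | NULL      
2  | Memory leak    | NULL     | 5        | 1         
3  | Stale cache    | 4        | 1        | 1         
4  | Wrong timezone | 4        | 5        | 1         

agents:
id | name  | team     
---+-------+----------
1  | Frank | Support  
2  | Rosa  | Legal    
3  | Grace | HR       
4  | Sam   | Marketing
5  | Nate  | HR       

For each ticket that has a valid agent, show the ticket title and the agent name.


INNER JOIN keeps only tickets rows whose agent_id matches an id in agents. Walk through each ticket:
  - ticket 1 (Login fails): agent_id=5 -> matches Nate
  - ticket 2 (Memory leak): agent_id=NULL, no match -> dropped
  - ticket 3 (Stale cache): agent_id=4 -> matches Sam
  - ticket 4 (Wrong timezone): agent_id=4 -> matches Sam
So 1 of 4 rows is dropped.

SQL:
SELECT a.title, b.name AS agent
FROM tickets a
INNER JOIN agents b ON a.agent_id = b.id

Result:
title          | agent
---------------+------
Login fails    | Nate 
Stale cache    | Sam  
Wrong timezone | Sam  


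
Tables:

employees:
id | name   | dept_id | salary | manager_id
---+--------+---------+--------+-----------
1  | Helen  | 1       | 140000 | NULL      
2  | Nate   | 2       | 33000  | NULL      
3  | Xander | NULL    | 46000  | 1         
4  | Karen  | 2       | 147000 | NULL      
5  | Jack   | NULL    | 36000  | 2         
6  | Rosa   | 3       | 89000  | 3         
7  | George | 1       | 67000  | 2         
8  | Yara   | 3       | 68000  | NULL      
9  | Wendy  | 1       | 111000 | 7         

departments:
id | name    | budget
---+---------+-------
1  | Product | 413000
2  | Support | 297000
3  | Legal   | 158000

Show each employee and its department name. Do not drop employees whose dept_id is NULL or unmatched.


LEFT JOIN keeps every row from employees (the left table); where dept_id has no match in departments, the department columns become NULL. Walk through each employee:
  - employee 1 (Helen): dept_id=1 -> matches Product
  - employee 2 (Nate): dept_id=2 -> matches Support
  - employee 3 (Xander): dept_id=NULL, no match -> kept with NULL
  - employee 4 (Karen): dept_id=2 -> matches Support
  - employee 5 (Jack): dept_id=NULL, no match -> kept with NULL
  - employee 6 (Rosa): dept_id=3 -> matches Legal
  - employee 7 (George): dept_id=1 -> matches Product
  - employee 8 (Yara): dept_id=3 -> matches Legal
  - employee 9 (Wendy): dept_id=1 -> matches Product
All 9 rows appear; 2 have NULL department.

SQL:
SELECT a.name, b.name AS department
FROM employees a
LEFT JOIN departments b ON a.dept_id = b.id

Result:
name   | department
-------+-----------
Helen  | Product   
Nate   | Support   
Xander | NULL      
Karen  | Support   
Jack   | NULL      
Rosa   | Legal     
George | Product   
Yara   | Legal     
Wendy  | Product   


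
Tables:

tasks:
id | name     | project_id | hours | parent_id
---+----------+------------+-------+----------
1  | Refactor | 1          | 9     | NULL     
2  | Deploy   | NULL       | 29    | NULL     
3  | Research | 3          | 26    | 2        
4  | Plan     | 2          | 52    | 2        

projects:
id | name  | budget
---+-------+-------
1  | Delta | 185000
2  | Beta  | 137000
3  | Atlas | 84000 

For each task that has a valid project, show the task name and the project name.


INNER JOIN keeps only tasks rows whose project_id matches an id in projects. Walk through each task:
  - task 1 (Refactor): project_id=1 -> matches Delta
  - task 2 (Deploy): project_id=NULL, no match -> dropped
  - task 3 (Research): project_id=3 -> matches Atlas
  - task 4 (Plan): project_id=2 -> matches Beta
So 1 of 4 rows is dropped.

SQL:
SELECT a.name, b.name AS project
FROM tasks a
INNER JOIN projects b ON a.project_id = b.id

Result:
name     | project
---------+--------
Refactor | Delta  
Research | Atlas  
Plan     | Beta   


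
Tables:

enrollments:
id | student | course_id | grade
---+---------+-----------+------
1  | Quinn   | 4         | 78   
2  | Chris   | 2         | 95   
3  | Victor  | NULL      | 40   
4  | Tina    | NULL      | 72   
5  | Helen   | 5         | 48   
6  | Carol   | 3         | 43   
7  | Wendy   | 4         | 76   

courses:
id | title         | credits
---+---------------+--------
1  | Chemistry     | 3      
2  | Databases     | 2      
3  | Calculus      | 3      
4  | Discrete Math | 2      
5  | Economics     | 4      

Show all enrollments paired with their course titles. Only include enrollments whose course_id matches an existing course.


INNER JOIN keeps only enrollments rows whose course_id matches an id in courses. Walk through each enrollment:
  - enrollment 1 (Quinn): course_id=4 -> matches Discrete Math
  - enrollment 2 (Chris): course_id=2 -> matches Databases
  - enrollment 3 (Victor): course_id=NULL, no match -> dropped
  - enrollment 4 (Tina): course_id=NULL, no match -> dropped
  - enrollment 5 (Helen): course_id=5 -> matches Economics
  - enrollment 6 (Carol): course_id=3 -> matches Calculus
  - enrollment 7 (Wendy): course_id=4 -> matches Discrete Math
So 2 of 7 rows are dropped.

SQL:
SELECT a.student, b.title AS course
FROM enrollments a
INNER JOIN courses b ON a.course_id = b.id

Result:
student | course       
--------+--------------
Quinn   | Discrete Math
Chris   | Databases    
Helen   | Economics    
Carol   | Calculus     
Wendy   | Discrete Math


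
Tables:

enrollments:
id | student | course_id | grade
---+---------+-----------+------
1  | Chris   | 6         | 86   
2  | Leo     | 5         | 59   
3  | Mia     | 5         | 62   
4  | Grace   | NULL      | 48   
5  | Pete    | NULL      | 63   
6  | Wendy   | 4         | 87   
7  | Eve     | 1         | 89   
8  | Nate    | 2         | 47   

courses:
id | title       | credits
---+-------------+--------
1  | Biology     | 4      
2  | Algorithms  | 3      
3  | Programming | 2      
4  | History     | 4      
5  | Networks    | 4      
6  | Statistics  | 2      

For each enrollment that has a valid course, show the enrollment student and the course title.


INNER JOIN keeps only enrollments rows whose course_id matches an id in courses. Walk through each enrollment:
  - enrollment 1 (Chris): course_id=6 -> matches Statistics
  - enrollment 2 (Leo): course_id=5 -> matches Networks
  - enrollment 3 (Mia): course_id=5 -> matches Networks
  - enrollment 4 (Grace): course_id=NULL, no match -> dropped
  - enrollment 5 (Pete): course_id=NULL, no match -> dropped
  - enrollment 6 (Wendy): course_id=4 -> matches History
  - enrollment 7 (Eve): course_id=1 -> matches Biology
  - enrollment 8 (Nate): course_id=2 -> matches Algorithms
So 2 of 8 rows are dropped.

SQL:
SELECT a.student, b.title AS course
FROM enrollments a
INNER JOIN courses b ON a.course_id = b.id

Result:
student | course    
--------+-----------
Chris   | Statistics
Leo     | Networks  
Mia     | Networks  
Wendy   | History   
Eve     | Biology   
Nate    | Algorithms


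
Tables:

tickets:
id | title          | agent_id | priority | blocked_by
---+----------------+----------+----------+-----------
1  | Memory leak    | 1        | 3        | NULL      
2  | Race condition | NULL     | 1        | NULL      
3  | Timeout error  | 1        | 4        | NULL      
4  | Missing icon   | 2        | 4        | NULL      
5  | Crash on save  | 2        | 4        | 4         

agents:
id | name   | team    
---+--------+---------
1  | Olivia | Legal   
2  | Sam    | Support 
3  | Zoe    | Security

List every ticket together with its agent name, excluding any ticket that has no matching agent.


INNER JOIN keeps only tickets rows whose agent_id matches an id in agents. Walk through each ticket:
  - ticket 1 (Memory leak): agent_id=1 -> matches Olivia
  - ticket 2 (Race condition): agent_id=NULL, no match -> dropped
  - ticket 3 (Timeout error): agent_id=1 -> matches Olivia
  - ticket 4 (Missing icon): agent_id=2 -> matches Sam
  - ticket 5 (Crash on save): agent_id=2 -> matches Sam
So 1 of 5 rows is dropped.

SQL:
SELECT a.title, b.name AS agent
FROM tickets a
INNER JOIN agents b ON a.agent_id = b.id

Result:
title         | agent 
--------------+-------
Memory leak   | Olivia
Timeout error | Olivia
Missing icon  | Sam   
Crash on save | Sam   


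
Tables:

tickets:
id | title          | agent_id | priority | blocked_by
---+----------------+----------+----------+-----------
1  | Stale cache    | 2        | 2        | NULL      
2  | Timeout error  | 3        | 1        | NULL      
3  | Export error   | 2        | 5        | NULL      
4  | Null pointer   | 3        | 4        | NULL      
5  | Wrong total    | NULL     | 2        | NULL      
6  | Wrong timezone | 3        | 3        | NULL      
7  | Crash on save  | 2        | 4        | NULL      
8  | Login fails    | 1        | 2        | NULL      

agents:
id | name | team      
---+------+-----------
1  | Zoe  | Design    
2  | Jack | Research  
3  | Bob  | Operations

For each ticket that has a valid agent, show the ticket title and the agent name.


INNER JOIN keeps only tickets rows whose agent_id matches an id in agents. Walk through each ticket:
  - ticket 1 (Stale cache): agent_id=2 -> matches Jack
  - ticket 2 (Timeout error): agent_id=3 -> matches Bob
  - ticket 3 (Export error): agent_id=2 -> matches Jack
  - ticket 4 (Null pointer): agent_id=3 -> matches Bob
  - ticket 5 (Wrong total): agent_id=NULL, no match -> dropped
  - ticket 6 (Wrong timezone): agent_id=3 -> matches Bob
  - ticket 7 (Crash on save): agent_id=2 -> matches Jack
  - ticket 8 (Login fails): agent_id=1 -> matches Zoe
So 1 of 8 rows is dropped.

SQL:
SELECT a.title, b.name AS agent
FROM tickets a
INNER JOIN agents b ON a.agent_id = b.id

Result:
title          | agent
---------------+------
Stale cache    | Jack 
Timeout error  | Bob  
Export error   | Jack 
Null pointer   | Bob  
Wrong timezone | Bob  
Crash on save  | Jack 
Login fails    | Zoe  


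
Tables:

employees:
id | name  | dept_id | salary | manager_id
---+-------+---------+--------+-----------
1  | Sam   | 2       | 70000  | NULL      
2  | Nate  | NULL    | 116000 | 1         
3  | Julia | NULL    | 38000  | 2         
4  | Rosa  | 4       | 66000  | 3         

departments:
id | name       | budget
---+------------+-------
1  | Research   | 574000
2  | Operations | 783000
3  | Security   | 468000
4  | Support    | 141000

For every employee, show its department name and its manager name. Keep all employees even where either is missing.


Two LEFT JOINs from the same base table employees: one to departments via dept_id, one to employees itself via manager_id. Both are LEFT so every employee is preserved.
Match against departments:
  - employee 1 (Sam): dept_id=2 -> matches Operations
  - employee 2 (Nate): dept_id=NULL, no match -> kept with NULL
  - employee 3 (Julia): dept_id=NULL, no match -> kept with NULL
  - employee 4 (Rosa): dept_id=4 -> matches Support
Match against employees (self):
  - employee 1 (Sam): manager_id=NULL -> NULL
  - employee 2 (Nate): manager_id=1 -> Sam
  - employee 3 (Julia): manager_id=2 -> Nate
  - employee 4 (Rosa): manager_id=3 -> Julia

SQL:
SELECT a.name, b.name AS department, c.name AS manager
FROM employees a
LEFT JOIN departments b ON a.dept_id = b.id
LEFT JOIN employees c ON a.manager_id = c.id

Result:
name  | department | manager
------+------------+--------
Sam   | Operations | NULL   
Nate  | NULL       | Sam    
Julia | NULL       | Nate   
Rosa  | Support    | Julia  


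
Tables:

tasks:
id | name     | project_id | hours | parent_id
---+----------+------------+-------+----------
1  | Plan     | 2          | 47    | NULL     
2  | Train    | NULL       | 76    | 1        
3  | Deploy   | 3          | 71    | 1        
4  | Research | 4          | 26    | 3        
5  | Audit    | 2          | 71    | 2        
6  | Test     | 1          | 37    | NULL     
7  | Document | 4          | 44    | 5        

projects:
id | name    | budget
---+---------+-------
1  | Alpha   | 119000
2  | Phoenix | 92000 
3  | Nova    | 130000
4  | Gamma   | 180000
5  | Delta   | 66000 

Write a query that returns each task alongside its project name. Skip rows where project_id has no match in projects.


INNER JOIN keeps only tasks rows whose project_id matches an id in projects. Walk through each task:
  - task 1 (Plan): project_id=2 -> matches Phoenix
  - task 2 (Train): project_id=NULL, no match -> dropped
  - task 3 (Deploy): project_id=3 -> matches Nova
  - task 4 (Research): project_id=4 -> matches Gamma
  - task 5 (Audit): project_id=2 -> matches Phoenix
  - task 6 (Test): project_id=1 -> matches Alpha
  - task 7 (Document): project_id=4 -> matches Gamma
So 1 of 7 rows is dropped.

SQL:
SELECT a.name, b.name AS project
FROM tasks a
INNER JOIN projects b ON a.project_id = b.id

Result:
name     | project
---------+--------
Plan     | Phoenix
Deploy   | Nova   
Research | Gamma  
Audit    | Phoenix
Test     | Alpha  
Document | Gamma  


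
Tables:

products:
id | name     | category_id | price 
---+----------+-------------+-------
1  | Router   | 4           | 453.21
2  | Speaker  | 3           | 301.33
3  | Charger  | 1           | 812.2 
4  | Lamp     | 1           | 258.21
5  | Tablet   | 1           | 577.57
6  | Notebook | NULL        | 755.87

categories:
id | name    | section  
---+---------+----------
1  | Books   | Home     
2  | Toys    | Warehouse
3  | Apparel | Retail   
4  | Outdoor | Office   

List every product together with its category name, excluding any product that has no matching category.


INNER JOIN keeps only products rows whose category_id matches an id in categories. Walk through each product:
  - product 1 (Router): category_id=4 -> matches Outdoor
  - product 2 (Speaker): category_id=3 -> matches Apparel
  - product 3 (Charger): category_id=1 -> matches Books
  - product 4 (Lamp): category_id=1 -> matches Books
  - product 5 (Tablet): category_id=1 -> matches Books
  - product 6 (Notebook): category_id=NULL, no match -> dropped
So 1 of 6 rows is dropped.

SQL:
SELECT a.name, b.name AS category
FROM products a
INNER JOIN categories b ON a.category_id = b.id

Result:
name    | category
--------+---------
Router  | Outdoor 
Speaker | Apparel 
Charger | Books   
Lamp    | Books   
Tablet  | Books   


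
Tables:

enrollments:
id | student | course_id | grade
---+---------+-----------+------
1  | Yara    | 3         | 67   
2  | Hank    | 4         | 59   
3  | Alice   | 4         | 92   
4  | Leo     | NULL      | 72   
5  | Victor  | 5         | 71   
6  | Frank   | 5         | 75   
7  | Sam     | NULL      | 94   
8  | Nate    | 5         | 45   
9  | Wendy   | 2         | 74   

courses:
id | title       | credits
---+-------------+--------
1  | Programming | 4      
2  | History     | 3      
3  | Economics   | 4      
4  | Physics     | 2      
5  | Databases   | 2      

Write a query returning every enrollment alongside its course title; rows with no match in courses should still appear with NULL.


LEFT JOIN keeps every row from enrollments (the left table); where course_id has no match in courses, the course columns become NULL. Walk through each enrollment:
  - enrollment 1 (Yara): course_id=3 -> matches Economics
  - enrollment 2 (Hank): course_id=4 -> matches Physics
  - enrollment 3 (Alice): course_id=4 -> matches Physics
  - enrollment 4 (Leo): course_id=NULL, no match -> kept with NULL
  - enrollment 5 (Victor): course_id=5 -> matches Databases
  - enrollment 6 (Frank): course_id=5 -> matches Databases
  - enrollment 7 (Sam): course_id=NULL, no match -> kept with NULL
  - enrollment 8 (Nate): course_id=5 -> matches Databases
  - enrollment 9 (Wendy): course_id=2 -> matches History
All 9 rows appear; 2 have NULL course.

SQL:
SELECT a.student, b.title AS course
FROM enrollments a
LEFT JOIN courses b ON a.course_id = b.id

Result:
student | course   
--------+----------
Yara    | Economics
Hank    | Physics  
Alice   | Physics  
Leo     | NULL     
Victor  | Databases
Frank   | Databases
Sam     | NULL     
Nate    | Databases
Wendy   | History  


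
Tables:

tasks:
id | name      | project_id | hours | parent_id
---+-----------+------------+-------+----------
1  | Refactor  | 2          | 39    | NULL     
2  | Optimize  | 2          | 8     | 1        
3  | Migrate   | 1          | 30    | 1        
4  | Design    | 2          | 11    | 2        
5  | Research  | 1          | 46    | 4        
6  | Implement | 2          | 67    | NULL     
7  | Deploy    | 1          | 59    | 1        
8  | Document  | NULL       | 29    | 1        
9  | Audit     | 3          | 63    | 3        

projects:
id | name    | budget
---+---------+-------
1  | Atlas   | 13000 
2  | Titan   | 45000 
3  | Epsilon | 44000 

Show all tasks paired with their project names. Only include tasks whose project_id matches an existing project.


INNER JOIN keeps only tasks rows whose project_id matches an id in projects. Walk through each task:
  - task 1 (Refactor): project_id=2 -> matches Titan
  - task 2 (Optimize): project_id=2 -> matches Titan
  - task 3 (Migrate): project_id=1 -> matches Atlas
  - task 4 (Design): project_id=2 -> matches Titan
  - task 5 (Research): project_id=1 -> matches Atlas
  - task 6 (Implement): project_id=2 -> matches Titan
  - task 7 (Deploy): project_id=1 -> matches Atlas
  - task 8 (Document): project_id=NULL, no match -> dropped
  - task 9 (Audit): project_id=3 -> matches Epsilon
So 1 of 9 rows is dropped.

SQL:
SELECT a.name, b.name AS project
FROM tasks a
INNER JOIN projects b ON a.project_id = b.id

Result:
name      | project
----------+--------
Refactor  | Titan  
Optimize  | Titan  
Migrate   | Atlas  
Design    | Titan  
Research  | Atlas  
Implement | Titan  
Deploy    | Atlas  
Audit     | Epsilon


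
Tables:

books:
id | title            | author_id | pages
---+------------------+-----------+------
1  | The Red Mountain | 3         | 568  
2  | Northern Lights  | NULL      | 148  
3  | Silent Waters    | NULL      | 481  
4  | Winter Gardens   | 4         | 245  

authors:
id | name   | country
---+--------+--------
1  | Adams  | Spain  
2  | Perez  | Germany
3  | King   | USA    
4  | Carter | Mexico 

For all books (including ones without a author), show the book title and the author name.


LEFT JOIN keeps every row from books (the left table); where author_id has no match in authors, the author columns become NULL. Walk through each book:
  - book 1 (The Red Mountain): author_id=3 -> matches King
  - book 2 (Northern Lights): author_id=NULL, no match -> kept with NULL
  - book 3 (Silent Waters): author_id=NULL, no match -> kept with NULL
  - book 4 (Winter Gardens): author_id=4 -> matches Carter
All 4 rows appear; 2 have NULL author.

SQL:
SELECT a.title, b.name AS author
FROM books a
LEFT JOIN authors b ON a.author_id = b.id

Result:
title            | author
-----------------+-------
The Red Mountain | King  
Northern Lights  | NULL  
Silent Waters    | NULL  
Winter Gardens   | Carter


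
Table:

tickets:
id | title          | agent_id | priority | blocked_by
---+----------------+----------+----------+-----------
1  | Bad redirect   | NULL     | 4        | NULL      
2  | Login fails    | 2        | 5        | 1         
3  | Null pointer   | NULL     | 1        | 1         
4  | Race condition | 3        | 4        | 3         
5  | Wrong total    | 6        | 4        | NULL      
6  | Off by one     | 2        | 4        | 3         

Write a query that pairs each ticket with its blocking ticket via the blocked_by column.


This is a self-join: tickets is joined to a second copy of itself, matching each row's blocked_by to another row's id. Use LEFT JOIN so rows with blocked_by=NULL are kept.
  - ticket 1 (Bad redirect): blocked_by=NULL -> NULL
  - ticket 2 (Login fails): blocked_by=1 -> Bad redirect
  - ticket 3 (Null pointer): blocked_by=1 -> Bad redirect
  - ticket 4 (Race condition): blocked_by=3 -> Null pointer
  - ticket 5 (Wrong total): blocked_by=NULL -> NULL
  - ticket 6 (Off by one): blocked_by=3 -> Null pointer

SQL:
SELECT a.title AS item, b.title AS blocked_by
FROM tickets a
LEFT JOIN tickets b ON a.blocked_by = b.id

Result:
item           | blocked_by  
---------------+-------------
Bad redirect   | NULL        
Login fails    | Bad redirect
Null pointer   | Bad redirect
Race condition | Null pointer
Wrong total    | NULL        
Off by one     | Null pointer


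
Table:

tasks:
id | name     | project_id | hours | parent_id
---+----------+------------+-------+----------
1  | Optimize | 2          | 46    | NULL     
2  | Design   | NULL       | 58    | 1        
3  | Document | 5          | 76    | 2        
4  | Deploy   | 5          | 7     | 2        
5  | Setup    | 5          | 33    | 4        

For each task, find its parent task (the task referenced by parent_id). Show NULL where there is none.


This is a self-join: tasks is joined to a second copy of itself, matching each row's parent_id to another row's id. Use LEFT JOIN so rows with parent_id=NULL are kept.
  - task 1 (Optimize): parent_id=NULL -> NULL
  - task 2 (Design): parent_id=1 -> Optimize
  - task 3 (Document): parent_id=2 -> Design
  - task 4 (Deploy): parent_id=2 -> Design
  - task 5 (Setup): parent_id=4 -> Deploy

SQL:
SELECT a.name AS item, b.name AS parent
FROM tasks a
LEFT JOIN tasks b ON a.parent_id = b.id

Result:
item     | parent  
---------+---------
Optimize | NULL    
Design   | Optimize
Document | Design  
Deploy   | Design  
Setup    | Deploy  


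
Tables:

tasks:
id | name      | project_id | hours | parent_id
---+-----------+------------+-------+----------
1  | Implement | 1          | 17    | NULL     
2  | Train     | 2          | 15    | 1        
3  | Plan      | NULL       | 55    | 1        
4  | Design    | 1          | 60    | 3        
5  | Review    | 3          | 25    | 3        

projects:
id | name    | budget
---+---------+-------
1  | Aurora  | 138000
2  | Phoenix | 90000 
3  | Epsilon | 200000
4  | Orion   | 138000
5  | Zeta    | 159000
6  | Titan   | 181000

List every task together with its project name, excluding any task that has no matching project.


INNER JOIN keeps only tasks rows whose project_id matches an id in projects. Walk through each task:
  - task 1 (Implement): project_id=1 -> matches Aurora
  - task 2 (Train): project_id=2 -> matches Phoenix
  - task 3 (Plan): project_id=NULL, no match -> dropped
  - task 4 (Design): project_id=1 -> matches Aurora
  - task 5 (Review): project_id=3 -> matches Epsilon
So 1 of 5 rows is dropped.

SQL:
SELECT a.name, b.name AS project
FROM tasks a
INNER JOIN projects b ON a.project_id = b.id

Result:
name      | project
----------+--------
Implement | Aurora 
Train     | Phoenix
Design    | Aurora 
Review    | Epsilon


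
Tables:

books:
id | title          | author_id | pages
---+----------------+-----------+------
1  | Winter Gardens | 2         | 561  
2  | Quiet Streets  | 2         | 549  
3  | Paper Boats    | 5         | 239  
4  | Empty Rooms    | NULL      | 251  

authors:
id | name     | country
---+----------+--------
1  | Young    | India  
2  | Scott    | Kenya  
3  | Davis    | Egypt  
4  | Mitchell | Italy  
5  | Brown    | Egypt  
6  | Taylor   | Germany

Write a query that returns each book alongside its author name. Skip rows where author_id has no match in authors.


INNER JOIN keeps only books rows whose author_id matches an id in authors. Walk through each book:
  - book 1 (Winter Gardens): author_id=2 -> matches Scott
  - book 2 (Quiet Streets): author_id=2 -> matches Scott
  - book 3 (Paper Boats): author_id=5 -> matches Brown
  - book 4 (Empty Rooms): author_id=NULL, no match -> dropped
So 1 of 4 rows is dropped.

SQL:
SELECT a.title, b.name AS author
FROM books a
INNER JOIN authors b ON a.author_id = b.id

Result:
title          | author
---------------+-------
Winter Gardens | Scott 
Quiet Streets  | Scott 
Paper Boats    | Brown 


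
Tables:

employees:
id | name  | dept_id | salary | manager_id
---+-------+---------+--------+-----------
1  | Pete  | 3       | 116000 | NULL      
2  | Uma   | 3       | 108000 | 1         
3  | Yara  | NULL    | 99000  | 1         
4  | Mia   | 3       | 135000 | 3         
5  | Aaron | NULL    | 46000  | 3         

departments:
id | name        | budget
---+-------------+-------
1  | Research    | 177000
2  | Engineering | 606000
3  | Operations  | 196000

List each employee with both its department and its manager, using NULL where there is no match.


Two LEFT JOINs from the same base table employees: one to departments via dept_id, one to employees itself via manager_id. Both are LEFT so every employee is preserved.
Match against departments:
  - employee 1 (Pete): dept_id=3 -> matches Operations
  - employee 2 (Uma): dept_id=3 -> matches Operations
  - employee 3 (Yara): dept_id=NULL, no match -> kept with NULL
  - employee 4 (Mia): dept_id=3 -> matches Operations
  - employee 5 (Aaron): dept_id=NULL, no match -> kept with NULL
Match against employees (self):
  - employee 1 (Pete): manager_id=NULL -> NULL
  - employee 2 (Uma): manager_id=1 -> Pete
  - employee 3 (Yara): manager_id=1 -> Pete
  - employee 4 (Mia): manager_id=3 -> Yara
  - employee 5 (Aaron): manager_id=3 -> Yara

SQL:
SELECT a.name, b.name AS department, c.name AS manager
FROM employees a
LEFT JOIN departments b ON a.dept_id = b.id
LEFT JOIN employees c ON a.manager_id = c.id

Result:
name  | department | manager
------+------------+--------
Pete  | Operations | NULL   
Uma   | Operations | Pete   
Yara  | NULL       | Pete   
Mia   | Operations | Yara   
Aaron | NULL       | Yara   


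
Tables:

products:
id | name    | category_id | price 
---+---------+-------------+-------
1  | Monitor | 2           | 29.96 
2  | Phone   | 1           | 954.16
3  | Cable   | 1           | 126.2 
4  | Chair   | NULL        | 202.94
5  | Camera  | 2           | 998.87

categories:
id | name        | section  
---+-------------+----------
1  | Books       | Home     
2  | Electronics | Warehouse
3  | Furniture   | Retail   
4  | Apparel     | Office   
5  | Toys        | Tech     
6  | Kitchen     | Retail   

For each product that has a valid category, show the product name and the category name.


INNER JOIN keeps only products rows whose category_id matches an id in categories. Walk through each product:
  - product 1 (Monitor): category_id=2 -> matches Electronics
  - product 2 (Phone): category_id=1 -> matches Books
  - product 3 (Cable): category_id=1 -> matches Books
  - product 4 (Chair): category_id=NULL, no match -> dropped
  - product 5 (Camera): category_id=2 -> matches Electronics
So 1 of 5 rows is dropped.

SQL:
SELECT a.name, b.name AS category
FROM products a
INNER JOIN categories b ON a.category_id = b.id

Result:
name    | category   
--------+------------
Monitor | Electronics
Phone   | Books      
Cable   | Books      
Camera  | Electronics


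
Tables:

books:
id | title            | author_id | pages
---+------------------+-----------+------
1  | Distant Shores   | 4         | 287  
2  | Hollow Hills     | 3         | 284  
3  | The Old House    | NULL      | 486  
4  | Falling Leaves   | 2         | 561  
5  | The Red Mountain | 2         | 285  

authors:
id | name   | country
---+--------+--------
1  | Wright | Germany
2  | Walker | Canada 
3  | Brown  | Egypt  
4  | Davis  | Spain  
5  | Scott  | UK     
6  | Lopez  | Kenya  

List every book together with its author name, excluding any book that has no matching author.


INNER JOIN keeps only books rows whose author_id matches an id in authors. Walk through each book:
  - book 1 (Distant Shores): author_id=4 -> matches Davis
  - book 2 (Hollow Hills): author_id=3 -> matches Brown
  - book 3 (The Old House): author_id=NULL, no match -> dropped
  - book 4 (Falling Leaves): author_id=2 -> matches Walker
  - book 5 (The Red Mountain): author_id=2 -> matches Walker
So 1 of 5 rows is dropped.

SQL:
SELECT a.title, b.name AS author
FROM books a
INNER JOIN authors b ON a.author_id = b.id

Result:
title            | author
-----------------+-------
Distant Shores   | Davis 
Hollow Hills     | Brown 
Falling Leaves   | Walker
The Red Mountain | Walker


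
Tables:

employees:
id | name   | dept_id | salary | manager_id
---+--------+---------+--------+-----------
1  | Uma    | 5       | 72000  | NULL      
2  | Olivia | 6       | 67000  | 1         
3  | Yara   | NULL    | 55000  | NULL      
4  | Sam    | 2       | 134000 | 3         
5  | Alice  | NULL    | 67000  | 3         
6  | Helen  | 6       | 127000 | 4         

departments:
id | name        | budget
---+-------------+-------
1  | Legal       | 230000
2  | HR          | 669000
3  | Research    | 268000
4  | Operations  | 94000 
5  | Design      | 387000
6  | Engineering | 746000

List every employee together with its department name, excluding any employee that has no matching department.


INNER JOIN keeps only employees rows whose dept_id matches an id in departments. Walk through each employee:
  - employee 1 (Uma): dept_id=5 -> matches Design
  - employee 2 (Olivia): dept_id=6 -> matches Engineering
  - employee 3 (Yara): dept_id=NULL, no match -> dropped
  - employee 4 (Sam): dept_id=2 -> matches HR
  - employee 5 (Alice): dept_id=NULL, no match -> dropped
  - employee 6 (Helen): dept_id=6 -> matches Engineering
So 2 of 6 rows are dropped.

SQL:
SELECT a.name, b.name AS department
FROM employees a
INNER JOIN departments b ON a.dept_id = b.id

Result:
name   | department 
-------+------------
Uma    | Design     
Olivia | Engineering
Sam    | HR         
Helen  | Engineering


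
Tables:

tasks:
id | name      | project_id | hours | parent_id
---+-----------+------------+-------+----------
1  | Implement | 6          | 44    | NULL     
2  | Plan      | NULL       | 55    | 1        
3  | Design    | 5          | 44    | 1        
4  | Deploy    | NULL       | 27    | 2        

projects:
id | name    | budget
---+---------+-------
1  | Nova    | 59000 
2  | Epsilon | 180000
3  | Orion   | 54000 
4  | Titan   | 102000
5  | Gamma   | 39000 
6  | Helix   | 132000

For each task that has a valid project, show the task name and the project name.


INNER JOIN keeps only tasks rows whose project_id matches an id in projects. Walk through each task:
  - task 1 (Implement): project_id=6 -> matches Helix
  - task 2 (Plan): project_id=NULL, no match -> dropped
  - task 3 (Design): project_id=5 -> matches Gamma
  - task 4 (Deploy): project_id=NULL, no match -> dropped
So 2 of 4 rows are dropped.

SQL:
SELECT a.name, b.name AS project
FROM tasks a
INNER JOIN projects b ON a.project_id = b.id

Result:
name      | project
----------+--------
Implement | Helix  
Design    | Gamma  


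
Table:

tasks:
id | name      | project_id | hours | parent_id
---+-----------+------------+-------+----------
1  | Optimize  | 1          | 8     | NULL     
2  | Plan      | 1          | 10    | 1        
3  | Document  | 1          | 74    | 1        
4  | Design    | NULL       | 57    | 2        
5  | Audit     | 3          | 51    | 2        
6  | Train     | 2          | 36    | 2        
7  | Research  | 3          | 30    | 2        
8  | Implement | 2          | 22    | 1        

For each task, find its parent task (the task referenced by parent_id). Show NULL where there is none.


This is a self-join: tasks is joined to a second copy of itself, matching each row's parent_id to another row's id. Use LEFT JOIN so rows with parent_id=NULL are kept.
  - task 1 (Optimize): parent_id=NULL -> NULL
  - task 2 (Plan): parent_id=1 -> Optimize
  - task 3 (Document): parent_id=1 -> Optimize
  - task 4 (Design): parent_id=2 -> Plan
  - task 5 (Audit): parent_id=2 -> Plan
  - task 6 (Train): parent_id=2 -> Plan
  - task 7 (Research): parent_id=2 -> Plan
  - task 8 (Implement): parent_id=1 -> Optimize

SQL:
SELECT a.name AS item, b.name AS parent
FROM tasks a
LEFT JOIN tasks b ON a.parent_id = b.id

Result:
item      | parent  
----------+---------
Optimize  | NULL    
Plan      | Optimize
Document  | Optimize
Design    | Plan    
Audit     | Plan    
Train     | Plan    
Research  | Plan    
Implement | Optimize


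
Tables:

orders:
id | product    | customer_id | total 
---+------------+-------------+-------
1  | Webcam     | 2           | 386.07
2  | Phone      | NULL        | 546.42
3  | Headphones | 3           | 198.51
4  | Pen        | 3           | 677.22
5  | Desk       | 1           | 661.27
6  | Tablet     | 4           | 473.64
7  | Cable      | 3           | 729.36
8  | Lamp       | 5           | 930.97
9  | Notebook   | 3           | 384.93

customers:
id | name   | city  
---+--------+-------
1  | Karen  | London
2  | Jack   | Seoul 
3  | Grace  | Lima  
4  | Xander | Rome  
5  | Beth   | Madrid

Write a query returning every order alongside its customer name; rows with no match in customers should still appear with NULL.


LEFT JOIN keeps every row from orders (the left table); where customer_id has no match in customers, the customer columns become NULL. Walk through each order:
  - order 1 (Webcam): customer_id=2 -> matches Jack
  - order 2 (Phone): customer_id=NULL, no match -> kept with NULL
  - order 3 (Headphones): customer_id=3 -> matches Grace
  - order 4 (Pen): customer_id=3 -> matches Grace
  - order 5 (Desk): customer_id=1 -> matches Karen
  - order 6 (Tablet): customer_id=4 -> matches Xander
  - order 7 (Cable): customer_id=3 -> matches Grace
  - order 8 (Lamp): customer_id=5 -> matches Beth
  - order 9 (Notebook): customer_id=3 -> matches Grace
All 9 rows appear; 1 has NULL customer.

SQL:
SELECT a.product, b.name AS customer
FROM orders a
LEFT JOIN customers b ON a.customer_id = b.id

Result:
product    | customer
-----------+---------
Webcam     | Jack    
Phone      | NULL    
Headphones | Grace   
Pen        | Grace   
Desk       | Karen   
Tablet     | Xander  
Cable      | Grace   
Lamp       | Beth    
Notebook   | Grace   


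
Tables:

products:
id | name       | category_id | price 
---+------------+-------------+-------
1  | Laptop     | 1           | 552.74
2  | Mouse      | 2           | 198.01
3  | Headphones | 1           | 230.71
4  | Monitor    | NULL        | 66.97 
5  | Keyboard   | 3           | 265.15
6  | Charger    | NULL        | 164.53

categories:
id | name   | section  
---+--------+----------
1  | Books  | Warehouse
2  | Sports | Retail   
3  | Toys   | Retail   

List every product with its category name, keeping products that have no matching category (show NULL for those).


LEFT JOIN keeps every row from products (the left table); where category_id has no match in categories, the category columns become NULL. Walk through each product:
  - product 1 (Laptop): category_id=1 -> matches Books
  - product 2 (Mouse): category_id=2 -> matches Sports
  - product 3 (Headphones): category_id=1 -> matches Books
  - product 4 (Monitor): category_id=NULL, no match -> kept with NULL
  - product 5 (Keyboard): category_id=3 -> matches Toys
  - product 6 (Charger): category_id=NULL, no match -> kept with NULL
All 6 rows appear; 2 have NULL category.

SQL:
SELECT a.name, b.name AS category
FROM products a
LEFT JOIN categories b ON a.category_id = b.id

Result:
name       | category
-----------+---------
Laptop     | Books   
Mouse      | Sports  
Headphones | Books   
Monitor    | NULL    
Keyboard   | Toys    
Charger    | NULL    


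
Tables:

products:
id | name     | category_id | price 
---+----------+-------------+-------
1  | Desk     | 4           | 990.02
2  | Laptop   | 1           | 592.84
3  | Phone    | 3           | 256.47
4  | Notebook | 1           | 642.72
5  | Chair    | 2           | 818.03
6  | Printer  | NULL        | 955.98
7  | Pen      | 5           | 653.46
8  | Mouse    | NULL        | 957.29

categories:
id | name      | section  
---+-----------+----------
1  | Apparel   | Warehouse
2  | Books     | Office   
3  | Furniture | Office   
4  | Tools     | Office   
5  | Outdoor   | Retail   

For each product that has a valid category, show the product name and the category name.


INNER JOIN keeps only products rows whose category_id matches an id in categories. Walk through each product:
  - product 1 (Desk): category_id=4 -> matches Tools
  - product 2 (Laptop): category_id=1 -> matches Apparel
  - product 3 (Phone): category_id=3 -> matches Furniture
  - product 4 (Notebook): category_id=1 -> matches Apparel
  - product 5 (Chair): category_id=2 -> matches Books
  - product 6 (Printer): category_id=NULL, no match -> dropped
  - product 7 (Pen): category_id=5 -> matches Outdoor
  - product 8 (Mouse): category_id=NULL, no match -> dropped
So 2 of 8 rows are dropped.

SQL:
SELECT a.name, b.name AS category
FROM products a
INNER JOIN categories b ON a.category_id = b.id

Result:
name     | category 
---------+----------
Desk     | Tools    
Laptop   | Apparel  
Phone    | Furniture
Notebook | Apparel  
Chair    | Books    
Pen      | Outdoor  


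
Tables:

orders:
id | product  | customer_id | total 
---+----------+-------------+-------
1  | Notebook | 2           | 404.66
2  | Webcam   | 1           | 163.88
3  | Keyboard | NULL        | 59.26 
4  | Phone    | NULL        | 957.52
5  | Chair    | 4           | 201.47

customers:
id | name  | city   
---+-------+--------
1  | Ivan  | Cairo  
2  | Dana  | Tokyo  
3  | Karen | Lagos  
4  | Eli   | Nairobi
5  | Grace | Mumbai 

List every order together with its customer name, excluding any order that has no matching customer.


INNER JOIN keeps only orders rows whose customer_id matches an id in customers. Walk through each order:
  - order 1 (Notebook): customer_id=2 -> matches Dana
  - order 2 (Webcam): customer_id=1 -> matches Ivan
  - order 3 (Keyboard): customer_id=NULL, no match -> dropped
  - order 4 (Phone): customer_id=NULL, no match -> dropped
  - order 5 (Chair): customer_id=4 -> matches Eli
So 2 of 5 rows are dropped.

SQL:
SELECT a.product, b.name AS customer
FROM orders a
INNER JOIN customers b ON a.customer_id = b.id

Result:
product  | customer
---------+---------
Notebook | Dana    
Webcam   | Ivan    
Chair    | Eli     
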